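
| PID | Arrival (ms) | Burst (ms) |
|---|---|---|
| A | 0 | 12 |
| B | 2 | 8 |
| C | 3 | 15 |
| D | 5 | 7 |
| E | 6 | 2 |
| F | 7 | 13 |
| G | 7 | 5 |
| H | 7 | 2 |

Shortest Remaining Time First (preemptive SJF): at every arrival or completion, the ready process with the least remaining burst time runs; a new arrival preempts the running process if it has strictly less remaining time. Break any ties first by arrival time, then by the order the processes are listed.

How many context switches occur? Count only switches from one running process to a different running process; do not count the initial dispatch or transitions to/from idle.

Schedule: | A 0-2 | B 2-6 | E 6-8 | H 8-10 | B 10-14 | G 14-19 | D 19-26 | A 26-36 | F 36-49 | C 49-64 |
Completion: A=36  B=14  C=64  D=26  E=8  F=49  G=19  H=10

9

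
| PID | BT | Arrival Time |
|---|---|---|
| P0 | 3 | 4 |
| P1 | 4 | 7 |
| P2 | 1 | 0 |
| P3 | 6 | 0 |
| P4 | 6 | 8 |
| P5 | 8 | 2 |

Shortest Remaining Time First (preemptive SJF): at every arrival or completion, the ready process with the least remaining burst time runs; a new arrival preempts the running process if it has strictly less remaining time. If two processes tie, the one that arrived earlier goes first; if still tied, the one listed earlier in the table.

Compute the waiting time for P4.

Gantt: | P2 0-1 | P3 1-7 | P0 7-10 | P1 10-14 | P4 14-20 | P5 20-28 |
Completion: P0=10  P1=14  P2=1  P3=7  P4=20  P5=28
Turnaround (C−A): P0=6  P1=7  P2=1  P3=7  P4=12  P5=26
Waiting(P4) = turnaround − burst = 12 − 6 = 6

6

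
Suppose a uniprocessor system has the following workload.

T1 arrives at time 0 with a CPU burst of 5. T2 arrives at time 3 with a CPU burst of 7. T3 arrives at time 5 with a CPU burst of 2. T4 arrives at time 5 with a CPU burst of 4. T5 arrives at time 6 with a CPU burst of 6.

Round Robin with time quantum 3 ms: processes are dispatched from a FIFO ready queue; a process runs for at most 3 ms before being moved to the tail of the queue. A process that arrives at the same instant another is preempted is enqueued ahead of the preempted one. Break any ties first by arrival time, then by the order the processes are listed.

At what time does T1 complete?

Gantt: | T1 0-3 | T2 3-6 | T1 6-8 | T3 8-10 | T4 10-13 | T5 13-16 | T2 16-19 | T4 19-20 | T5 20-23 | T2 23-24 |
Completion: T1=8  T2=24  T3=10  T4=20  T5=23
Turnaround (C−A): T1=8  T2=21  T3=5  T4=15  T5=17

8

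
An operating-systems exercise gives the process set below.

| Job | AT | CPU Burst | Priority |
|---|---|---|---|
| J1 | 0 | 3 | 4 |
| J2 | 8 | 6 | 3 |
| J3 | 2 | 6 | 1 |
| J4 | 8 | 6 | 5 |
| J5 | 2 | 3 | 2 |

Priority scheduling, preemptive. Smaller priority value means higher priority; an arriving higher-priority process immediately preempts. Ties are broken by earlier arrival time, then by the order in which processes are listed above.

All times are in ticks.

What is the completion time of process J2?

Schedule: | J1 0-2 | J3 2-8 | J5 8-11 | J2 11-17 | J1 17-18 | J4 18-24 |
Completion: J1=18  J2=17  J3=8  J4=24  J5=11
Turnaround (C−A): J1=18  J2=9  J3=6  J4=16  J5=9

17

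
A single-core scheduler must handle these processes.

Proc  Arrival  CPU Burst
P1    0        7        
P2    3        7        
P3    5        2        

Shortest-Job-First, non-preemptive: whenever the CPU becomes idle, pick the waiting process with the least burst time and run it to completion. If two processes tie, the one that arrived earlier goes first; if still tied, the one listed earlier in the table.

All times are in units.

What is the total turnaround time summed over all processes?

24

Timeline: | P1 0-7 | P3 7-9 | P2 9-16 |
Completion: P1=7  P2=16  P3=9
Turnaround = completion − arrival: P1=7, P2=13, P3=4
Total turnaround = 7 + 13 + 4 = 24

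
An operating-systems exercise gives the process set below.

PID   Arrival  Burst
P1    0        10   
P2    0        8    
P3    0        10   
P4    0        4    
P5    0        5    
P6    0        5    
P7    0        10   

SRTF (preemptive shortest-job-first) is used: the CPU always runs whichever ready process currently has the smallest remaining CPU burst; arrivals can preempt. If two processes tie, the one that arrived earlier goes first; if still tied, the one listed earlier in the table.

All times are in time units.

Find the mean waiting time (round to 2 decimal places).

17.57

Schedule: | P4 0-4 | P5 4-9 | P6 9-14 | P2 14-22 | P1 22-32 | P3 32-42 | P7 42-52 |
Completion: P1=32  P2=22  P3=42  P4=4  P5=9  P6=14  P7=52
Waiting times: P1=22, P2=14, P3=32, P4=0, P5=4, P6=9, P7=42
Average waiting = (22+14+32+0+4+9+42) / 7 = 123/7 = 17.57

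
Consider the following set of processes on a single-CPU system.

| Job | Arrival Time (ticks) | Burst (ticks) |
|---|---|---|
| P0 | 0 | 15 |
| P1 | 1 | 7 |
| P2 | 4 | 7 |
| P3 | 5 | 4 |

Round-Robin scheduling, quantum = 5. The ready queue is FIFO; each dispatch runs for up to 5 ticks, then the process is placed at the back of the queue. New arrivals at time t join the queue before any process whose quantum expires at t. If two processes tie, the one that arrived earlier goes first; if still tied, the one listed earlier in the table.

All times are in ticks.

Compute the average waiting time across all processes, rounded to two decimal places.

15.75

Schedule: | P0 0-5 | P1 5-10 | P2 10-15 | P3 15-19 | P0 19-24 | P1 24-26 | P2 26-28 | P0 28-33 |
Completion: P0=33  P1=26  P2=28  P3=19
Turnaround (C−A): P0=33  P1=25  P2=24  P3=14
Waiting times: P0=18, P1=18, P2=17, P3=10
Average waiting = (18+18+17+10) / 4 = 63/4 = 15.75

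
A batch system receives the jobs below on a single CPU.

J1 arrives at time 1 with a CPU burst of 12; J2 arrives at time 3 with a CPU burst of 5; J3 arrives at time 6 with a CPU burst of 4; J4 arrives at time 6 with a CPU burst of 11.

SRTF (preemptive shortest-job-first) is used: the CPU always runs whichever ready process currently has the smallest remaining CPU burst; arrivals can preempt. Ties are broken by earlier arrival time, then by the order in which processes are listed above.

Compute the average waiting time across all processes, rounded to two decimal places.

6.75

Timeline: | idle 0-1 | J1 1-3 | J2 3-8 | J3 8-12 | J1 12-22 | J4 22-33 |
Completion: J1=22  J2=8  J3=12  J4=33
Waiting times: J1=9, J2=0, J3=2, J4=16
Average waiting = (9+0+2+16) / 4 = 27/4 = 6.75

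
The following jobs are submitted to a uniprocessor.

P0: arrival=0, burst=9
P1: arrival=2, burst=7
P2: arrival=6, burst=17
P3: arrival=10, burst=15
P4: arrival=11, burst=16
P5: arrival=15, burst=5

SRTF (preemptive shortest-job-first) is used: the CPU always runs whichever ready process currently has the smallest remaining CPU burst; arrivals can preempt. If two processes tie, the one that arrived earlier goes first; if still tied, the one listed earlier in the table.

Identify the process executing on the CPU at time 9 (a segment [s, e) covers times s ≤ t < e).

P1

Timeline: | P0 0-9 | P1 9-16 | P5 16-21 | P3 21-36 | P4 36-52 | P2 52-69 |
Completion: P0=9  P1=16  P2=69  P3=36  P4=52  P5=21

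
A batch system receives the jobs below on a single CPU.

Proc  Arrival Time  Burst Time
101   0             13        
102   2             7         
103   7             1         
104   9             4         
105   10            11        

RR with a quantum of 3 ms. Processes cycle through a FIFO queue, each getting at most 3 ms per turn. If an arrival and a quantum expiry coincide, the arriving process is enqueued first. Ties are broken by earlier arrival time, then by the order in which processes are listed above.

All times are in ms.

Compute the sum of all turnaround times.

99

Timeline: | 101 0-3 | 102 3-6 | 101 6-9 | 102 9-12 | 103 12-13 | 104 13-16 | 101 16-19 | 105 19-22 | 102 22-23 | 104 23-24 | 101 24-27 | 105 27-30 | 101 30-31 | 105 31-36 |
Completion: 101=31  102=23  103=13  104=24  105=36
Turnaround (C−A): 101=31  102=21  103=6  104=15  105=26
Turnaround = completion − arrival: 101=31, 102=21, 103=6, 104=15, 105=26
Total turnaround = 31 + 21 + 6 + 15 + 26 = 99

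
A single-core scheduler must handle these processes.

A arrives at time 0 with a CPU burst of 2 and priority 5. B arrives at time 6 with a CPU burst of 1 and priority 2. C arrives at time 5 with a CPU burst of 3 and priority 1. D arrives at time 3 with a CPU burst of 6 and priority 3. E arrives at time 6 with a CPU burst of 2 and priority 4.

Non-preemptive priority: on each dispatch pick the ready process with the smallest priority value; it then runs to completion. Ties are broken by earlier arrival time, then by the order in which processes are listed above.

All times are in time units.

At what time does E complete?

Timeline: | A 0-2 | idle 2-3 | D 3-9 | C 9-12 | B 12-13 | E 13-15 |
Completion: A=2  B=13  C=12  D=9  E=15
Turnaround (C−A): A=2  B=7  C=7  D=6  E=9

15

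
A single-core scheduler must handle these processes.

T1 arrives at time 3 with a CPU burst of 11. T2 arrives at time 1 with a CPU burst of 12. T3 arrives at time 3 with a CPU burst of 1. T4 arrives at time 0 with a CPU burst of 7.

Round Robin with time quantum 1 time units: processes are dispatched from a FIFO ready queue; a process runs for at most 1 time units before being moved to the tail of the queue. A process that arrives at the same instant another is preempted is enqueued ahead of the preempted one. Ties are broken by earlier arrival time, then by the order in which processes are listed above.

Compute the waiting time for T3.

2

Gantt: | T4 0-1 | T2 1-2 | T4 2-3 | T2 3-4 | T1 4-5 | T3 5-6 | T4 6-7 | T2 7-8 | T1 8-9 | T4 9-10 | T2 10-11 | T1 11-12 | T4 12-13 | T2 13-14 | T1 14-15 | T4 15-16 | T2 16-17 | T1 17-18 | T4 18-19 | T2 19-20 | T1 20-21 | T2 21-22 | T1 22-23 | T2 23-24 | T1 24-25 | T2 25-26 | T1 26-27 | T2 27-28 | T1 28-29 | T2 29-30 | T1 30-31 |
Completion: T1=31  T2=30  T3=6  T4=19
Waiting(T3) = turnaround − burst = 3 − 1 = 2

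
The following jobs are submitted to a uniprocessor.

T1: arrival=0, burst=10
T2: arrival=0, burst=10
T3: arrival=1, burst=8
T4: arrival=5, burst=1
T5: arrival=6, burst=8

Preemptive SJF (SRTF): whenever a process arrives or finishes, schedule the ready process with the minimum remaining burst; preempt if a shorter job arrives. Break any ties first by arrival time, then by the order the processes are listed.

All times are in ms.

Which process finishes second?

Schedule: | T1 0-1 | T3 1-5 | T4 5-6 | T3 6-10 | T5 10-18 | T1 18-27 | T2 27-37 |
Completion: T1=27  T2=37  T3=10  T4=6  T5=18
Finish order: T4 → T3 → T5 → T1 → T2

T3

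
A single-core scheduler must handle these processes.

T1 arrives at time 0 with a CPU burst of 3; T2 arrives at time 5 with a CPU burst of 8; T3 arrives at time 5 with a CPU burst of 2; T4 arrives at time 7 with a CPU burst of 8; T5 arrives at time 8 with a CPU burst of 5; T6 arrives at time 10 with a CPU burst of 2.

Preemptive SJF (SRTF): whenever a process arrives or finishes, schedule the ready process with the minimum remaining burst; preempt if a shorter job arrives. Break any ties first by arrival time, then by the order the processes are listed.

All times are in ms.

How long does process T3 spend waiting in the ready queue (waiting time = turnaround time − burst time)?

Gantt: | T1 0-3 | idle 3-5 | T3 5-7 | T2 7-8 | T5 8-10 | T6 10-12 | T5 12-15 | T2 15-22 | T4 22-30 |
Completion: T1=3  T2=22  T3=7  T4=30  T5=15  T6=12
Turnaround (C−A): T1=3  T2=17  T3=2  T4=23  T5=7  T6=2
Waiting(T3) = turnaround − burst = 2 − 2 = 0

0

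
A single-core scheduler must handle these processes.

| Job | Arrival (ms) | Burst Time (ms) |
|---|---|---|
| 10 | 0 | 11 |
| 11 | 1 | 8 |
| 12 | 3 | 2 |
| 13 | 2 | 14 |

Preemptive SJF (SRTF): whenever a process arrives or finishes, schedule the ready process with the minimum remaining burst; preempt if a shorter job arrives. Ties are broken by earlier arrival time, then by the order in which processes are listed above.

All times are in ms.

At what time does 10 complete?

21

Gantt: | 10 0-1 | 11 1-3 | 12 3-5 | 11 5-11 | 10 11-21 | 13 21-35 |
Completion: 10=21  11=11  12=5  13=35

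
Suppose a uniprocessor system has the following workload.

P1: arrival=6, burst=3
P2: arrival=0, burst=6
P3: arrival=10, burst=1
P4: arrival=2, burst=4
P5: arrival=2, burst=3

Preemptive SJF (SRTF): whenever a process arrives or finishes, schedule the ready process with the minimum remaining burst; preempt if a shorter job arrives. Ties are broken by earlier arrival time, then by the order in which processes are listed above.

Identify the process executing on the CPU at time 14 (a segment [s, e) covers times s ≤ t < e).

P4

Gantt: | P2 0-2 | P5 2-5 | P2 5-9 | P1 9-10 | P3 10-11 | P1 11-13 | P4 13-17 |
Completion: P1=13  P2=9  P3=11  P4=17  P5=5
Turnaround (C−A): P1=7  P2=9  P3=1  P4=15  P5=3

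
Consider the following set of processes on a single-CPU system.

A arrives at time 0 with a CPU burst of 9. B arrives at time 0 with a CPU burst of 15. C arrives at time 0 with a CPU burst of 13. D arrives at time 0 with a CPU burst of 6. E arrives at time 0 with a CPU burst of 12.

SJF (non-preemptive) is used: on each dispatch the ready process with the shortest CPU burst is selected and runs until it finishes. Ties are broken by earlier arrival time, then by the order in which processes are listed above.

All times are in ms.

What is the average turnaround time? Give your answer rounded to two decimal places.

28.60

Timeline: | D 0-6 | A 6-15 | E 15-27 | C 27-40 | B 40-55 |
Completion: A=15  B=55  C=40  D=6  E=27
Turnaround (C−A): A=15  B=55  C=40  D=6  E=27
Turnaround times: A=15, B=55, C=40, D=6, E=27
Average turnaround = (15+55+40+6+27) / 5 = 143/5 = 28.60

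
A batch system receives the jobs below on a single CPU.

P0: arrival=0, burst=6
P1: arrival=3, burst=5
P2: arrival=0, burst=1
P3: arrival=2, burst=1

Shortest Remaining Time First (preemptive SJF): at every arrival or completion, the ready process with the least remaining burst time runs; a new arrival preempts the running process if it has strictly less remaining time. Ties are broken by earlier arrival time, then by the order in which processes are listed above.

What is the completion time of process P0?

8

Schedule: | P2 0-1 | P0 1-2 | P3 2-3 | P0 3-8 | P1 8-13 |
Completion: P0=8  P1=13  P2=1  P3=3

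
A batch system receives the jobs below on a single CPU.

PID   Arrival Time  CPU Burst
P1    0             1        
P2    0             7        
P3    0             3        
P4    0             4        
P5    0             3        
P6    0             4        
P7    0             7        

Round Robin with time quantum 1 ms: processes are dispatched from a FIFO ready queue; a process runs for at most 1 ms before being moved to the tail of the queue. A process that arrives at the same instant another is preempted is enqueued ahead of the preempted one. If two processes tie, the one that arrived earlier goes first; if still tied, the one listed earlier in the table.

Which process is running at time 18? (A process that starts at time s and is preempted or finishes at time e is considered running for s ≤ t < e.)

P7

Gantt: | P1 0-1 | P2 1-2 | P3 2-3 | P4 3-4 | P5 4-5 | P6 5-6 | P7 6-7 | P2 7-8 | P3 8-9 | P4 9-10 | P5 10-11 | P6 11-12 | P7 12-13 | P2 13-14 | P3 14-15 | P4 15-16 | P5 16-17 | P6 17-18 | P7 18-19 | P2 19-20 | P4 20-21 | P6 21-22 | P7 22-23 | P2 23-24 | P7 24-25 | P2 25-26 | P7 26-27 | P2 27-28 | P7 28-29 |
Completion: P1=1  P2=28  P3=15  P4=21  P5=17  P6=22  P7=29
Turnaround (C−A): P1=1  P2=28  P3=15  P4=21  P5=17  P6=22  P7=29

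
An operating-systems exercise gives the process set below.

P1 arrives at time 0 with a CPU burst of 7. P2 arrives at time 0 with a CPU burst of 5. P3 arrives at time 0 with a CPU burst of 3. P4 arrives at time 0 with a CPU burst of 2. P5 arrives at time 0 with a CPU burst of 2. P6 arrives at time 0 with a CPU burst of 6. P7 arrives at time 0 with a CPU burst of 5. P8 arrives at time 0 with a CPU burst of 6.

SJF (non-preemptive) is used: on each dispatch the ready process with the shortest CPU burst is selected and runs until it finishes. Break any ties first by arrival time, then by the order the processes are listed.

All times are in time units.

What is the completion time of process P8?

29

Gantt: | P4 0-2 | P5 2-4 | P3 4-7 | P2 7-12 | P7 12-17 | P6 17-23 | P8 23-29 | P1 29-36 |
Completion: P1=36  P2=12  P3=7  P4=2  P5=4  P6=23  P7=17  P8=29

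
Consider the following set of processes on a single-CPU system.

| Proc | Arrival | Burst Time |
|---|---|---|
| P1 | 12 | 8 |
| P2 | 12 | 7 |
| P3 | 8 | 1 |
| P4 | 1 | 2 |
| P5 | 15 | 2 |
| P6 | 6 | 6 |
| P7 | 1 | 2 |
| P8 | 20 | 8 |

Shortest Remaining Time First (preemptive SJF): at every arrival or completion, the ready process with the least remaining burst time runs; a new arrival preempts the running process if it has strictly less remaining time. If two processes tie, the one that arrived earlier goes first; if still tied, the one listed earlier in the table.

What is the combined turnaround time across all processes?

62

Gantt: | idle 0-1 | P4 1-3 | P7 3-5 | idle 5-6 | P6 6-8 | P3 8-9 | P6 9-13 | P2 13-15 | P5 15-17 | P2 17-22 | P1 22-30 | P8 30-38 |
Completion: P1=30  P2=22  P3=9  P4=3  P5=17  P6=13  P7=5  P8=38
Turnaround = completion − arrival: P1=18, P2=10, P3=1, P4=2, P5=2, P6=7, P7=4, P8=18
Total turnaround = 18 + 10 + 1 + 2 + 2 + 7 + 4 + 18 = 62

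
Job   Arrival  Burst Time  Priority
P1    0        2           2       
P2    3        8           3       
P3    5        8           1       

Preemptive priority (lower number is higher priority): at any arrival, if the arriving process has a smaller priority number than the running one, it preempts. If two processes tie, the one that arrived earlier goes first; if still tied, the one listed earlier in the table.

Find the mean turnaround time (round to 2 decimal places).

Gantt: | P1 0-2 | idle 2-3 | P2 3-5 | P3 5-13 | P2 13-19 |
Completion: P1=2  P2=19  P3=13
Turnaround (C−A): P1=2  P2=16  P3=8
Turnaround times: P1=2, P2=16, P3=8
Average turnaround = (2+16+8) / 3 = 26/3 = 8.67

8.67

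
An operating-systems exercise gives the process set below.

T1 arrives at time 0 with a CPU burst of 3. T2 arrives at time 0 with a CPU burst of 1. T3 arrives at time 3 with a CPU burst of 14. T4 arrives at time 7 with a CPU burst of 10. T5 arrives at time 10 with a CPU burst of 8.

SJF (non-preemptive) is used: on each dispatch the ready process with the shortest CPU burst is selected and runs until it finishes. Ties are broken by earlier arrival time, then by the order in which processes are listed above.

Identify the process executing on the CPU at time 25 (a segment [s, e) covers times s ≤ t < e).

T5

Gantt: | T2 0-1 | T1 1-4 | T3 4-18 | T5 18-26 | T4 26-36 |
Completion: T1=4  T2=1  T3=18  T4=36  T5=26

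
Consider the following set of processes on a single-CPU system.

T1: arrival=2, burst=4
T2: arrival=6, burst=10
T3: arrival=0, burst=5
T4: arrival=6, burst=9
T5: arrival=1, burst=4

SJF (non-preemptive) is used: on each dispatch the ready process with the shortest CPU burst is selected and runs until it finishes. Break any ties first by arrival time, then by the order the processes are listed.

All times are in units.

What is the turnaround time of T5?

8

Gantt: | T3 0-5 | T5 5-9 | T1 9-13 | T4 13-22 | T2 22-32 |
Completion: T1=13  T2=32  T3=5  T4=22  T5=9
Turnaround(T5) = completion − arrival = 9 − 1 = 8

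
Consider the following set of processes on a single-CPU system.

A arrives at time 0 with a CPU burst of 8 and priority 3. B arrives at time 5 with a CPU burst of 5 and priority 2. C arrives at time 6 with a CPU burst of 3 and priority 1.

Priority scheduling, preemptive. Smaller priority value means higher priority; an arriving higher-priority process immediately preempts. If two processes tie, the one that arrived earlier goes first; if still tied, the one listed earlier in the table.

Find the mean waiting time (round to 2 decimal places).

Timeline: | A 0-5 | B 5-6 | C 6-9 | B 9-13 | A 13-16 |
Completion: A=16  B=13  C=9
Turnaround (C−A): A=16  B=8  C=3
Waiting times: A=8, B=3, C=0
Average waiting = (8+3+0) / 3 = 11/3 = 3.67

3.67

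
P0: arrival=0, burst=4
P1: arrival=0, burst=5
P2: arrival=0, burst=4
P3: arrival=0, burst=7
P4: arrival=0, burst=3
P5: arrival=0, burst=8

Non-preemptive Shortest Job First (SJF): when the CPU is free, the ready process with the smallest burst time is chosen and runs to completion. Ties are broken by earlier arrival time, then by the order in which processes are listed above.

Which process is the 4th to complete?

P1

Gantt: | P4 0-3 | P0 3-7 | P2 7-11 | P1 11-16 | P3 16-23 | P5 23-31 |
Completion: P0=7  P1=16  P2=11  P3=23  P4=3  P5=31
Turnaround (C−A): P0=7  P1=16  P2=11  P3=23  P4=3  P5=31
Finish order: P4 → P0 → P2 → P1 → P3 → P5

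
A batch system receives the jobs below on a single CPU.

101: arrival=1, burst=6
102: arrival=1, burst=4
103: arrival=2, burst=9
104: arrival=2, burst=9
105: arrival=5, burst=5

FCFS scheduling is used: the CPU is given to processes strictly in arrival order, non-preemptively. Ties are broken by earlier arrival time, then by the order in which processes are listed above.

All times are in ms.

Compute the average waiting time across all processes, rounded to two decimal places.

11.40

Timeline: | idle 0-1 | 101 1-7 | 102 7-11 | 103 11-20 | 104 20-29 | 105 29-34 |
Completion: 101=7  102=11  103=20  104=29  105=34
Turnaround (C−A): 101=6  102=10  103=18  104=27  105=29
Waiting times: 101=0, 102=6, 103=9, 104=18, 105=24
Average waiting = (0+6+9+18+24) / 5 = 57/5 = 11.40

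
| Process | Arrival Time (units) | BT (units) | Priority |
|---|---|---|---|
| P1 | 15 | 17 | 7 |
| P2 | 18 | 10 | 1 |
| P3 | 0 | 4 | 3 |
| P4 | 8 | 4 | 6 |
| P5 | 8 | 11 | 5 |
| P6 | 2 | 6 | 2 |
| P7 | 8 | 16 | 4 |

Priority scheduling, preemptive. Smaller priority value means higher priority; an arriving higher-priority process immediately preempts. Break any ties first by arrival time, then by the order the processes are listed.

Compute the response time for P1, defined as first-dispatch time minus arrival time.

36

Gantt: | P3 0-2 | P6 2-8 | P3 8-10 | P7 10-18 | P2 18-28 | P7 28-36 | P5 36-47 | P4 47-51 | P1 51-68 |
Completion: P1=68  P2=28  P3=10  P4=51  P5=47  P6=8  P7=36
Turnaround (C−A): P1=53  P2=10  P3=10  P4=43  P5=39  P6=6  P7=28
Response(P1) = first start − arrival = 51 − 15 = 36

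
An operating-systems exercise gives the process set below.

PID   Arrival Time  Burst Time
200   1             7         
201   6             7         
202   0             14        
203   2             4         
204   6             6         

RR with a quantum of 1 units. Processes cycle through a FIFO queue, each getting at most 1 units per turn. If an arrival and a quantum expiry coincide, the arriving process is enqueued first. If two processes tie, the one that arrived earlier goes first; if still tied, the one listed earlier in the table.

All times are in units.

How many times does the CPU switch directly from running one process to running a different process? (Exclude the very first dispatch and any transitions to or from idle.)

33

Schedule: | 202 0-1 | 200 1-2 | 202 2-3 | 203 3-4 | 200 4-5 | 202 5-6 | 203 6-7 | 200 7-8 | 201 8-9 | 204 9-10 | 202 10-11 | 203 11-12 | 200 12-13 | 201 13-14 | 204 14-15 | 202 15-16 | 203 16-17 | 200 17-18 | 201 18-19 | 204 19-20 | 202 20-21 | 200 21-22 | 201 22-23 | 204 23-24 | 202 24-25 | 200 25-26 | 201 26-27 | 204 27-28 | 202 28-29 | 201 29-30 | 204 30-31 | 202 31-32 | 201 32-33 | 202 33-38 |
Completion: 200=26  201=33  202=38  203=17  204=31
Turnaround (C−A): 200=25  201=27  202=38  203=15  204=25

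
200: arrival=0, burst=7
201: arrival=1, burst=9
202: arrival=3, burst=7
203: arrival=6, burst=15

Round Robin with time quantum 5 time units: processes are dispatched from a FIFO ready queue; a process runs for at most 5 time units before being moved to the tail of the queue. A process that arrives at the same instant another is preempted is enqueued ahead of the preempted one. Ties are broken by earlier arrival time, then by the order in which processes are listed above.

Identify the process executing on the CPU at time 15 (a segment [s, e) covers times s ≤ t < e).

200

Timeline: | 200 0-5 | 201 5-10 | 202 10-15 | 200 15-17 | 203 17-22 | 201 22-26 | 202 26-28 | 203 28-38 |
Completion: 200=17  201=26  202=28  203=38
Turnaround (C−A): 200=17  201=25  202=25  203=32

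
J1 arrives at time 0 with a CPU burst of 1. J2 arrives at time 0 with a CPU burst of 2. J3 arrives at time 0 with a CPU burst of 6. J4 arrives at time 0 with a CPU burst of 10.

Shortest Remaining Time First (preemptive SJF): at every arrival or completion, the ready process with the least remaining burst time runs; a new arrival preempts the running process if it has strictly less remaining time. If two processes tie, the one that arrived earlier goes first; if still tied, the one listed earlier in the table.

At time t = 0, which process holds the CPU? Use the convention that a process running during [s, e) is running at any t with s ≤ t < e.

J1

Schedule: | J1 0-1 | J2 1-3 | J3 3-9 | J4 9-19 |
Completion: J1=1  J2=3  J3=9  J4=19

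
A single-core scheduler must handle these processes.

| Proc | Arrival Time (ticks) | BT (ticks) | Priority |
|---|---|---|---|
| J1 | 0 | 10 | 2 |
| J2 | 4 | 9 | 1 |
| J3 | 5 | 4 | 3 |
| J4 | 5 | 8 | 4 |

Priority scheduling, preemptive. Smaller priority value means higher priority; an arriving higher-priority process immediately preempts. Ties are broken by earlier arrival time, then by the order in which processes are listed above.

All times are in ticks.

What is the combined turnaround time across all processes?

72

Timeline: | J1 0-4 | J2 4-13 | J1 13-19 | J3 19-23 | J4 23-31 |
Completion: J1=19  J2=13  J3=23  J4=31
Turnaround (C−A): J1=19  J2=9  J3=18  J4=26
Turnaround = completion − arrival: J1=19, J2=9, J3=18, J4=26
Total turnaround = 19 + 9 + 18 + 26 = 72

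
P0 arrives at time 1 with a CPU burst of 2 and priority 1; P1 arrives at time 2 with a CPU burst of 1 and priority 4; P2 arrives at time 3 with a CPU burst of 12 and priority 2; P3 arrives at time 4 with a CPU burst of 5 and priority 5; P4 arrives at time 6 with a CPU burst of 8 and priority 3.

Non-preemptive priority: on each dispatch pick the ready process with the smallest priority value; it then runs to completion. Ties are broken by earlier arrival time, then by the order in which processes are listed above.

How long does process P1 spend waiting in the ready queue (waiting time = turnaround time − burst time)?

Timeline: | idle 0-1 | P0 1-3 | P2 3-15 | P4 15-23 | P1 23-24 | P3 24-29 |
Completion: P0=3  P1=24  P2=15  P3=29  P4=23
Turnaround (C−A): P0=2  P1=22  P2=12  P3=25  P4=17
Waiting(P1) = turnaround − burst = 22 − 1 = 21

21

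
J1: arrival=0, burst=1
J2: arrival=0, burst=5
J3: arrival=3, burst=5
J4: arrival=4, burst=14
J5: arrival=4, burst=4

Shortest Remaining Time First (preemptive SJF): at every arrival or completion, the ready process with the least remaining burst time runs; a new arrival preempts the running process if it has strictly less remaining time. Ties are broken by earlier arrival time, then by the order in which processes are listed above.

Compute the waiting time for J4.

11

Schedule: | J1 0-1 | J2 1-6 | J5 6-10 | J3 10-15 | J4 15-29 |
Completion: J1=1  J2=6  J3=15  J4=29  J5=10
Waiting(J4) = turnaround − burst = 25 − 14 = 11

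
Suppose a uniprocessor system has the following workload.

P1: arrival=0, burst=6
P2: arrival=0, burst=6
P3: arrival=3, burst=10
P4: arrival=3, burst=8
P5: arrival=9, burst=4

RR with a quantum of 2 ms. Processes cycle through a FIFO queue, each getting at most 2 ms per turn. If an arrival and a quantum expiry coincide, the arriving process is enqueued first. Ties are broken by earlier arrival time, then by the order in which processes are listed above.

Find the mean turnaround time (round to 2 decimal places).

Gantt: | P1 0-2 | P2 2-4 | P1 4-6 | P3 6-8 | P4 8-10 | P2 10-12 | P1 12-14 | P3 14-16 | P5 16-18 | P4 18-20 | P2 20-22 | P3 22-24 | P5 24-26 | P4 26-28 | P3 28-30 | P4 30-32 | P3 32-34 |
Completion: P1=14  P2=22  P3=34  P4=32  P5=26
Turnaround (C−A): P1=14  P2=22  P3=31  P4=29  P5=17
Turnaround times: P1=14, P2=22, P3=31, P4=29, P5=17
Average turnaround = (14+22+31+29+17) / 5 = 113/5 = 22.60

22.60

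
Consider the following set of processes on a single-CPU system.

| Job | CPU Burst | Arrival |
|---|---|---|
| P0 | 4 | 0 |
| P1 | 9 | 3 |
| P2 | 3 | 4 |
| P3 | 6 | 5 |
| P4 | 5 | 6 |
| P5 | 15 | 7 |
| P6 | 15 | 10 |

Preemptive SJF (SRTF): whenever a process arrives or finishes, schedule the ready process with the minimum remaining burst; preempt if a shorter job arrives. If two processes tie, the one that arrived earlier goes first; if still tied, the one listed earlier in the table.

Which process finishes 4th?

Gantt: | P0 0-4 | P2 4-7 | P4 7-12 | P3 12-18 | P1 18-27 | P5 27-42 | P6 42-57 |
Completion: P0=4  P1=27  P2=7  P3=18  P4=12  P5=42  P6=57
Turnaround (C−A): P0=4  P1=24  P2=3  P3=13  P4=6  P5=35  P6=47
Finish order: P0 → P2 → P4 → P3 → P1 → P5 → P6

P3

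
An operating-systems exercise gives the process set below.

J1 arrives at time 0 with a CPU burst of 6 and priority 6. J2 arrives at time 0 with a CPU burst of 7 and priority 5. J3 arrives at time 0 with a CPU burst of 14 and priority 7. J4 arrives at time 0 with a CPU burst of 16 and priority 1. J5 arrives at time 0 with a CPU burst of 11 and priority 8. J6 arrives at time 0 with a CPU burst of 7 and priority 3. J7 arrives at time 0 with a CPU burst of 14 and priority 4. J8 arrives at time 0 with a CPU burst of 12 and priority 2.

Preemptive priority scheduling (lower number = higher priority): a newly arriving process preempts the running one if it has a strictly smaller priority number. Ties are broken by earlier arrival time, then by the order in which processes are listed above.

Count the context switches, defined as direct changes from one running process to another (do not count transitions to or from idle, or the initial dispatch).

7

Gantt: | J4 0-16 | J8 16-28 | J6 28-35 | J7 35-49 | J2 49-56 | J1 56-62 | J3 62-76 | J5 76-87 |
Completion: J1=62  J2=56  J3=76  J4=16  J5=87  J6=35  J7=49  J8=28
Turnaround (C−A): J1=62  J2=56  J3=76  J4=16  J5=87  J6=35  J7=49  J8=28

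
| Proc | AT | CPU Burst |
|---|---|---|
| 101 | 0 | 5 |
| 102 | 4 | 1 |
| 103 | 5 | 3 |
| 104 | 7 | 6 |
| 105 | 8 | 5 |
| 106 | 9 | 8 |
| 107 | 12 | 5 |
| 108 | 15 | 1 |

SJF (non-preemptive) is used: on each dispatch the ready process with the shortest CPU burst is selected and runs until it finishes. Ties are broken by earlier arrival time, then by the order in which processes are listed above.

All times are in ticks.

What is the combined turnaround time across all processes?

Schedule: | 101 0-5 | 102 5-6 | 103 6-9 | 105 9-14 | 107 14-19 | 108 19-20 | 104 20-26 | 106 26-34 |
Completion: 101=5  102=6  103=9  104=26  105=14  106=34  107=19  108=20
Turnaround = completion − arrival: 101=5, 102=2, 103=4, 104=19, 105=6, 106=25, 107=7, 108=5
Total turnaround = 5 + 2 + 4 + 19 + 6 + 25 + 7 + 5 = 73

73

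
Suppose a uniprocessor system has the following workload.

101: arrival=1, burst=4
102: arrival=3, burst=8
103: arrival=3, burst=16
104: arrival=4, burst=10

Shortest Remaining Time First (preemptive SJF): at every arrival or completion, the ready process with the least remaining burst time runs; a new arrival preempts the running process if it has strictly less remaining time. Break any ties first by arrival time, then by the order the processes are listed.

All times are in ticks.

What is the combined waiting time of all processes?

Timeline: | idle 0-1 | 101 1-5 | 102 5-13 | 104 13-23 | 103 23-39 |
Completion: 101=5  102=13  103=39  104=23
Turnaround (C−A): 101=4  102=10  103=36  104=19
Waiting = turnaround − burst: 101=0, 102=2, 103=20, 104=9
Total waiting = 0 + 2 + 20 + 9 = 31

31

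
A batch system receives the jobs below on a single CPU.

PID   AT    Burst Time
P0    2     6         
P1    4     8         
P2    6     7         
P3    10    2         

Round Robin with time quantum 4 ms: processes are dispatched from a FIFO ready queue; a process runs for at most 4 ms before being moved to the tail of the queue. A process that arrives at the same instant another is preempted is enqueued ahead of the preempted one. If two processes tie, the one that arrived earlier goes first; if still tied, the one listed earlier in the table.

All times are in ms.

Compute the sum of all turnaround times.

Schedule: | idle 0-2 | P0 2-6 | P1 6-10 | P2 10-14 | P0 14-16 | P3 16-18 | P1 18-22 | P2 22-25 |
Completion: P0=16  P1=22  P2=25  P3=18
Turnaround = completion − arrival: P0=14, P1=18, P2=19, P3=8
Total turnaround = 14 + 18 + 19 + 8 = 59

59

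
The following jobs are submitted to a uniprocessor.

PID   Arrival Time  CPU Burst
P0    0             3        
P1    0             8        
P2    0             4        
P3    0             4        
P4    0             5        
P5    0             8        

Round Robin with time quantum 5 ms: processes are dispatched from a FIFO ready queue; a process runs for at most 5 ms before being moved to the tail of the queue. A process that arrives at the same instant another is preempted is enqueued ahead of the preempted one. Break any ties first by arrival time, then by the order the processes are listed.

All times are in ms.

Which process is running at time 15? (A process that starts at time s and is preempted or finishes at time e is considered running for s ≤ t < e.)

Gantt: | P0 0-3 | P1 3-8 | P2 8-12 | P3 12-16 | P4 16-21 | P5 21-26 | P1 26-29 | P5 29-32 |
Completion: P0=3  P1=29  P2=12  P3=16  P4=21  P5=32

P3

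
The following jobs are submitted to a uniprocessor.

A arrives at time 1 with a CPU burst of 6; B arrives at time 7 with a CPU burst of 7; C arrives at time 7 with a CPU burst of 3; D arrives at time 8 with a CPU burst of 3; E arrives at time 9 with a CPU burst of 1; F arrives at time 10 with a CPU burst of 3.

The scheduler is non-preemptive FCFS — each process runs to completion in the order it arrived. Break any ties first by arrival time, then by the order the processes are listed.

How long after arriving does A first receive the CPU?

Gantt: | idle 0-1 | A 1-7 | B 7-14 | C 14-17 | D 17-20 | E 20-21 | F 21-24 |
Completion: A=7  B=14  C=17  D=20  E=21  F=24
Response(A) = first start − arrival = 1 − 1 = 0

0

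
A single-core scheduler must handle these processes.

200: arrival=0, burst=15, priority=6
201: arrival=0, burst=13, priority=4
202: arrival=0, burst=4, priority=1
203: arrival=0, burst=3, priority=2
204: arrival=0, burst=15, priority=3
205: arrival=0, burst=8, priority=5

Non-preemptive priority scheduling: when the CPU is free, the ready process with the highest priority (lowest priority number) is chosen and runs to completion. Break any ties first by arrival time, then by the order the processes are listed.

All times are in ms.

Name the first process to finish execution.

Timeline: | 202 0-4 | 203 4-7 | 204 7-22 | 201 22-35 | 205 35-43 | 200 43-58 |
Completion: 200=58  201=35  202=4  203=7  204=22  205=43
Finish order: 202 → 203 → 204 → 201 → 205 → 200

202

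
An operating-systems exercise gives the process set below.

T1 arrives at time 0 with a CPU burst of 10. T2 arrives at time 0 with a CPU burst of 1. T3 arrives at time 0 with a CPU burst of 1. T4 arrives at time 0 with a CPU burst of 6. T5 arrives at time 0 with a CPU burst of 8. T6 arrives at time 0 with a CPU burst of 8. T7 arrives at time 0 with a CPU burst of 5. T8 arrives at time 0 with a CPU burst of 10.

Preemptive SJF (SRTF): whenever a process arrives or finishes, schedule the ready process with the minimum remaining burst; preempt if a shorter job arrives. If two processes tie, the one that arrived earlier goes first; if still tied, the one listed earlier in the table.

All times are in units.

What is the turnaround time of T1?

Timeline: | T2 0-1 | T3 1-2 | T7 2-7 | T4 7-13 | T5 13-21 | T6 21-29 | T1 29-39 | T8 39-49 |
Completion: T1=39  T2=1  T3=2  T4=13  T5=21  T6=29  T7=7  T8=49
Turnaround(T1) = completion − arrival = 39 − 0 = 39

39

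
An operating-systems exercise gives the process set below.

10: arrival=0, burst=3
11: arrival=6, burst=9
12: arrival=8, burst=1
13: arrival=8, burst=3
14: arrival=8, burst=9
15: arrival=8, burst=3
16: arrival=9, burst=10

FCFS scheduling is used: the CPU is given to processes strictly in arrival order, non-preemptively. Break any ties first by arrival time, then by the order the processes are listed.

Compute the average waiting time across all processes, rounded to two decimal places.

9.71

Timeline: | 10 0-3 | idle 3-6 | 11 6-15 | 12 15-16 | 13 16-19 | 14 19-28 | 15 28-31 | 16 31-41 |
Completion: 10=3  11=15  12=16  13=19  14=28  15=31  16=41
Turnaround (C−A): 10=3  11=9  12=8  13=11  14=20  15=23  16=32
Waiting times: 10=0, 11=0, 12=7, 13=8, 14=11, 15=20, 16=22
Average waiting = (0+0+7+8+11+20+22) / 7 = 68/7 = 9.71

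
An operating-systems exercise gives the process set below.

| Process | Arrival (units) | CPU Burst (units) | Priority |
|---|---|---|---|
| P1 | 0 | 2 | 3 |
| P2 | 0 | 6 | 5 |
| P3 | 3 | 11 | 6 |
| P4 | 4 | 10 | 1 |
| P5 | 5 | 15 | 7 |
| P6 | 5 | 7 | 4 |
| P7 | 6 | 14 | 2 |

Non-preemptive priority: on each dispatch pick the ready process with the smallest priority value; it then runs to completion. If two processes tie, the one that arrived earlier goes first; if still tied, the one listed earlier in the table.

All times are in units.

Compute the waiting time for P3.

36

Timeline: | P1 0-2 | P2 2-8 | P4 8-18 | P7 18-32 | P6 32-39 | P3 39-50 | P5 50-65 |
Completion: P1=2  P2=8  P3=50  P4=18  P5=65  P6=39  P7=32
Waiting(P3) = turnaround − burst = 47 − 11 = 36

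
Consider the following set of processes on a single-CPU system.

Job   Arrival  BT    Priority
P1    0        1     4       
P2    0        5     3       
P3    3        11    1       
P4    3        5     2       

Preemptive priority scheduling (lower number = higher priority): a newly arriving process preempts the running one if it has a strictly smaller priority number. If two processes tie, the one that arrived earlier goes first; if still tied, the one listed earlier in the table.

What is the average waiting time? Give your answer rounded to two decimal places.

12.00

Schedule: | P2 0-3 | P3 3-14 | P4 14-19 | P2 19-21 | P1 21-22 |
Completion: P1=22  P2=21  P3=14  P4=19
Turnaround (C−A): P1=22  P2=21  P3=11  P4=16
Waiting times: P1=21, P2=16, P3=0, P4=11
Average waiting = (21+16+0+11) / 4 = 48/4 = 12.00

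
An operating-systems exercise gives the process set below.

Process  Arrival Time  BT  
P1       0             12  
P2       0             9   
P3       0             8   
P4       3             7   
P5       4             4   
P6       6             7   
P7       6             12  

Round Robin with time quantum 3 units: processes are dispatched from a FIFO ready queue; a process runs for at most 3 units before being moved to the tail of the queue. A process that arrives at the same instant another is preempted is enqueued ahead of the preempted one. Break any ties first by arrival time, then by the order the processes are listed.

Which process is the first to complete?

P5

Gantt: | P1 0-3 | P2 3-6 | P3 6-9 | P4 9-12 | P1 12-15 | P5 15-18 | P6 18-21 | P7 21-24 | P2 24-27 | P3 27-30 | P4 30-33 | P1 33-36 | P5 36-37 | P6 37-40 | P7 40-43 | P2 43-46 | P3 46-48 | P4 48-49 | P1 49-52 | P6 52-53 | P7 53-59 |
Completion: P1=52  P2=46  P3=48  P4=49  P5=37  P6=53  P7=59
Turnaround (C−A): P1=52  P2=46  P3=48  P4=46  P5=33  P6=47  P7=53
Finish order: P5 → P2 → P3 → P4 → P1 → P6 → P7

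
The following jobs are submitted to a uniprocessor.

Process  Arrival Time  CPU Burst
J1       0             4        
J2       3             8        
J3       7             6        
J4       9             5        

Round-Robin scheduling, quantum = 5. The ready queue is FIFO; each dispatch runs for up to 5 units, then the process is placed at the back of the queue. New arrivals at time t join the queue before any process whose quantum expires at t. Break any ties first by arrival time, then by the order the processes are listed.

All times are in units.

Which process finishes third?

J2

Gantt: | J1 0-4 | J2 4-9 | J3 9-14 | J4 14-19 | J2 19-22 | J3 22-23 |
Completion: J1=4  J2=22  J3=23  J4=19
Finish order: J1 → J4 → J2 → J3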